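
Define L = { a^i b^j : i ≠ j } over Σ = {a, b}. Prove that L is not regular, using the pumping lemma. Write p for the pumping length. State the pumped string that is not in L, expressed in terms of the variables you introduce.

Assume L is regular; let p be its pumping constant.
Choose w = a^p b^{p+p!}. Since p ≠ p+p!, w ∈ L; and |w| ≥ p.
Write w = xyz as guaranteed by the lemma, with |xy| ≤ p and |y| ≥ 1.
The first p characters of w are a's, so xy (and hence y) consists only of a's. Write y = a^k, 1 ≤ k ≤ p.
Since 1 ≤ k ≤ p, k divides p!; set t = 1 + p!/k. Then xy^t z has p + (p!/k)·k = p + p! copies of a. Now the a-count equals the b-count, so i ≠ j fails. So xy^t z = a^{p+p!} b^{p+p!} ∉ L.
This contradicts the pumping lemma, so L is not regular.

a^{p+p!} b^{p+p!}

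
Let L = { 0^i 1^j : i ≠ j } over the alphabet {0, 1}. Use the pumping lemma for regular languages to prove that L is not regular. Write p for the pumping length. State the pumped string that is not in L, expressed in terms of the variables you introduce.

0^{p+p!} 1^{p+p!}

Toward a contradiction, assume L is regular with pumping length p.
Choose w = 0^p 1^{p+p!}. Since p ≠ p+p!, w ∈ L; and |w| ≥ p.
By the pumping lemma, w = xyz with |xy| ≤ p and |y| ≥ 1.
Since the first p symbols of w are all 0's and |xy| ≤ p, y lies entirely in the leading 0-block: y = 0^k for some k with 1 ≤ k ≤ p.
Since 1 ≤ k ≤ p, k divides p!; set t = 1 + p!/k. Then xy^t z has p + (p!/k)·k = p + p! copies of 0. Now the 0-count equals the 1-count, so i ≠ j fails. So xy^t z = 0^{p+p!} 1^{p+p!} ∉ L.
This contradicts the pumping lemma, so L is not regular.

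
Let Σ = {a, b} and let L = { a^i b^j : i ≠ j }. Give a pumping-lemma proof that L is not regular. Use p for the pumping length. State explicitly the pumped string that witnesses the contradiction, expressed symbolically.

Suppose for contradiction that L is regular, and let p be the pumping length.
Choose w = a^p b^{p+p!}. Since p ≠ p+p!, w ∈ L; and |w| ≥ p.
Write w = xyz as guaranteed by the lemma, with |xy| ≤ p and |y| > 0.
Since the first p symbols of w are all a's and |xy| ≤ p, y lies entirely in the leading a-block: y = a^k for some k with 1 ≤ k ≤ p.
Since 1 ≤ k ≤ p, k divides p!; set t = 1 + p!/k. Then xy^t z has p + (p!/k)·k = p + p! copies of a. Now the a-count equals the b-count, so i ≠ j fails. So xy^t z = a^{p+p!} b^{p+p!} ∉ L.
Contradiction. Therefore L is not regular.

a^{p+p!} b^{p+p!}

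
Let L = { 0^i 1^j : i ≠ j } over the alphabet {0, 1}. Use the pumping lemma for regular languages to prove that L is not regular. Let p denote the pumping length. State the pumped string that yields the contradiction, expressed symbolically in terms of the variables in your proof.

Assume L is regular; let p be its pumping constant.
Choose w = 0^p 1^{p+p!}. Since p ≠ p+p!, w ∈ L; and |w| ≥ p.
The pumping lemma gives a decomposition w = xyz where |xy| ≤ p and |y| ≥ 1.
The first p characters of w are 0's, so xy (and hence y) consists only of 0's. Write y = 0^k, 1 ≤ k ≤ p.
Since 1 ≤ k ≤ p, k divides p!; set t = 1 + p!/k. Then xy^t z has p + (p!/k)·k = p + p! copies of 0. Now the 0-count equals the 1-count, so i ≠ j fails. So xy^t z = 0^{p+p!} 1^{p+p!} ∉ L.
Contradiction. Therefore L is not regular.

0^{p+p!} 1^{p+p!}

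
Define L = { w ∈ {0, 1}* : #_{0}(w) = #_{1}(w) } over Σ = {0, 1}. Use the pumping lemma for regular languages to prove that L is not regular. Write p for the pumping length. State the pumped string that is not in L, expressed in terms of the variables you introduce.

0^{p+k} 1^p

Suppose for contradiction that L is regular, and let p be the pumping length.
Choose w = 0^p 1^p ∈ L with |w| = 2p ≥ p.
By the pumping lemma, w = xyz with |xy| ≤ p and |y| ≥ 1.
Since the first p symbols of w are all 0's and |xy| ≤ p, y lies entirely in the leading 0-block: y = 0^k for some k with 1 ≤ k ≤ p.
Pump with i = 2: xy^2z = 0^{p+k} 1^p has p+k occurrences of 0 but only p of 1. Since k ≥ 1 the counts differ, so xy^2z ∉ L.
This is a contradiction; hence L is not regular.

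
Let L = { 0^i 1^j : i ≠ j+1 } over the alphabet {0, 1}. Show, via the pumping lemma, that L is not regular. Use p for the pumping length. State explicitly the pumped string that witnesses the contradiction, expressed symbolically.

Assume L is regular; let p be its pumping constant.
Choose w = 0^p 1^{p+p!-1}. Since p ≠ (p+p!-1)+1 = p+p!, w ∈ L; and |w| ≥ p.
Write w = xyz as guaranteed by the lemma, with |xy| ≤ p and y is nonempty.
Since the first p symbols of w are all 0's and |xy| ≤ p, y lies entirely in the leading 0-block: y = 0^k for some k with 1 ≤ k ≤ p.
Since 1 ≤ k ≤ p, k divides p!; set t = 1 + p!/k. Then xy^t z has p + (p!/k)·k = p + p! copies of 0. Now the 0-count is p+p! and (1-count)+1 = (p+p!-1)+1 = p+p!, so i ≠ j+1 fails. So xy^t z = 0^{p+p!} 1^{p+p!-1} ∉ L.
Contradiction. Therefore L is not regular.

0^{p+p!} 1^{p+p!-1}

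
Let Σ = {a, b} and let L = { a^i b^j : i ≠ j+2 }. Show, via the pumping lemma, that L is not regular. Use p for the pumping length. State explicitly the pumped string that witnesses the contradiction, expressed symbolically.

Assume L is regular. Let p be the pumping length given by the pumping lemma.
Choose w = a^p b^{p+p!-2}. Since p ≠ (p+p!-2)+2 = p+p!, w ∈ L; and |w| ≥ p.
By the pumping lemma, w = xyz with |xy| ≤ p and |y| ≥ 1.
Since the first p symbols of w are all a's and |xy| ≤ p, y lies entirely in the leading a-block: y = a^k for some k with 1 ≤ k ≤ p.
Since 1 ≤ k ≤ p, k divides p!; set t = 1 + p!/k. Then xy^t z has p + (p!/k)·k = p + p! copies of a. Now the a-count is p+p! and (b-count)+2 = (p+p!-2)+2 = p+p!, so i ≠ j+2 fails. So xy^t z = a^{p+p!} b^{p+p!-2} ∉ L.
This is a contradiction; hence L is not regular.

a^{p+p!} b^{p+p!-2}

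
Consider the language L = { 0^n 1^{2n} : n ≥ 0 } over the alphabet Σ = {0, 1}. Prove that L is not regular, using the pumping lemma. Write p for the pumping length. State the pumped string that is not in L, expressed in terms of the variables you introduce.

Suppose for contradiction that L is regular, and let p be the pumping length.
Let w = 0^p 1^{2p} ∈ L; note |w| = 3p ≥ p.
The pumping lemma gives a decomposition w = xyz where |xy| ≤ p and y is nonempty.
The first p characters of w are 0's, so xy (and hence y) consists only of 0's. Write y = 0^k, 1 ≤ k ≤ p.
Pump with i = 2: xy^2z = 0^{p+k} 1^{2p}. For this to lie in L we would need 2p = 2(p+k), which forces k = 0. But k ≥ 1, so xy^2z ∉ L.
Contradiction. Therefore L is not regular.

0^{p+k} 1^{2p}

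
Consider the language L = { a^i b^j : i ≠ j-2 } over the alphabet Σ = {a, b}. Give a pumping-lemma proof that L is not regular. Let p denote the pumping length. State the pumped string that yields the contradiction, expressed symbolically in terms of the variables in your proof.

a^{p+p!} b^{p+p!+2}

Assume L is regular. Let p be the pumping length given by the pumping lemma.
Choose w = a^p b^{p+p!+2}. Since p ≠ (p+p!+2)-2 = p+p!, w ∈ L; and |w| ≥ p.
Write w = xyz as guaranteed by the lemma, with |xy| ≤ p and |y| > 0.
The first p characters of w are a's, so xy (and hence y) consists only of a's. Write y = a^k, 1 ≤ k ≤ p.
Since 1 ≤ k ≤ p, k divides p!; set t = 1 + p!/k. Then xy^t z has p + (p!/k)·k = p + p! copies of a. Now the a-count is p+p! and (b-count)-2 = (p+p!+2)-2 = p+p!, so i ≠ j-2 fails. So xy^t z = a^{p+p!} b^{p+p!+2} ∉ L.
Contradiction. Therefore L is not regular.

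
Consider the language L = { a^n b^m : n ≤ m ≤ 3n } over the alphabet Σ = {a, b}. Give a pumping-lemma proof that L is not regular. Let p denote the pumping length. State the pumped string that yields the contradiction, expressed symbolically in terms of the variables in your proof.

Suppose for contradiction that L is regular, and let p be the pumping length.
Take w = a^p b^p ∈ L (since p ≤ p ≤ 3p), with |w| = 2p ≥ p.
By the pumping lemma, w = xyz with |xy| ≤ p and y is nonempty.
The first p characters of w are a's, so xy (and hence y) consists only of a's. Write y = a^k, 1 ≤ k ≤ p.
Pump with i = 2: xy^2z = a^{p+k} b^p. Now n = p+k > p = m, so the condition n ≤ m fails. Thus xy^2z ∉ L.
This contradicts the pumping lemma, so L is not regular.

a^{p+k} b^p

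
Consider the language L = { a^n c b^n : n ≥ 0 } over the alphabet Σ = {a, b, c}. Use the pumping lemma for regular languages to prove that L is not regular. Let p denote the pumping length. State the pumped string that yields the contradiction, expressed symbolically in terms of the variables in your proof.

a^{p+k} c b^p

Toward a contradiction, assume L is regular with pumping length p.
Take w = a^p c b^p ∈ L with |w| = 2p+1 ≥ p.
Write w = xyz as guaranteed by the lemma, with |xy| ≤ p and |y| > 0.
The first p characters of w are a's, so xy (and hence y) consists only of a's. Write y = a^k, 1 ≤ k ≤ p.
Pump with i = 2: xy^2z = a^{p+k} c b^p, which would require p+k = p. But k ≥ 1, so xy^2z ∉ L.
This contradicts the pumping lemma, so L is not regular.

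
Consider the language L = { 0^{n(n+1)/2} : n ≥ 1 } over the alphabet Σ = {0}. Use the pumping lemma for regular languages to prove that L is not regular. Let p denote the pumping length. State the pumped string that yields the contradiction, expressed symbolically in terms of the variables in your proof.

Suppose for contradiction that L is regular, and let p be the pumping length.
Take w = 0^{p(p+1)/2} ∈ L with |w| = p(p+1)/2 ≥ p.
Write w = xyz as guaranteed by the lemma, with |xy| ≤ p and y is nonempty.
Then y = 0^k for some k with 1 ≤ k ≤ p.
Pump with i = 2: xy^2z = 0^{p(p+1)/2+k}. Since 1 ≤ k ≤ p, p(p+1)/2 < p(p+1)/2+k ≤ p(p+1)/2+p < (p+1)(p+2)/2, so p(p+1)/2+k is strictly between consecutive triangular numbers. So xy^2z ∉ L.
This contradicts the pumping lemma, so L is not regular.

0^{p(p+1)/2+k}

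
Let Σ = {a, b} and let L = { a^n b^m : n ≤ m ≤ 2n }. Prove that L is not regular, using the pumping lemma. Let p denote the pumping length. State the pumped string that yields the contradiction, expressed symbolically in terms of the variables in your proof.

a^{p+k} b^p

Suppose for contradiction that L is regular, and let p be the pumping length.
Take w = a^p b^p ∈ L (since p ≤ p ≤ 2p), with |w| = 2p ≥ p.
The pumping lemma gives a decomposition w = xyz where |xy| ≤ p and |y| > 0.
Since the first p symbols of w are all a's and |xy| ≤ p, y lies entirely in the leading a-block: y = a^k for some k with 1 ≤ k ≤ p.
Pump with i = 2: xy^2z = a^{p+k} b^p. Now n = p+k > p = m, so the condition n ≤ m fails. Thus xy^2z ∉ L.
This contradicts the pumping lemma, so L is not regular.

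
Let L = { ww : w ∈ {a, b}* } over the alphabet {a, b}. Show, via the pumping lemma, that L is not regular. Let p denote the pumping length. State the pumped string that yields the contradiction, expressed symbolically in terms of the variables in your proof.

a^{p+k} b^p a^p b^p

Suppose for contradiction that L is regular, and let p be the pumping length.
Take w = a^p b^p a^p b^p = uu where u = a^pb^p; then w ∈ L and |w| = 4p ≥ p.
Write w = xyz as guaranteed by the lemma, with |xy| ≤ p and y is nonempty.
The first p characters of w are a's, so xy (and hence y) consists only of a's. Write y = a^k, 1 ≤ k ≤ p.
Pump with i = 2: xy^2z = a^{p+k} b^p a^p b^p, of length 4p+k. Suppose this equals vv. The string starts with a and ends with b, so v does too; thus the boundary between the two copies of v is a b→a transition. There is exactly one such transition, at position 2p+k, so |v| = 2p+k and |vv| = 4p+2k ≠ 4p+k since k ≥ 1. So xy^2z ∉ L.
This contradicts the pumping lemma, so L is not regular.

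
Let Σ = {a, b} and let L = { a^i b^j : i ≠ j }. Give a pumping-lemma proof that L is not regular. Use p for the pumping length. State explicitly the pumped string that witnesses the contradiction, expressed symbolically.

a^{p+p!} b^{p+p!}

Assume L is regular. Let p be the pumping length given by the pumping lemma.
Choose w = a^p b^{p+p!}. Since p ≠ p+p!, w ∈ L; and |w| ≥ p.
By the pumping lemma, w = xyz with |xy| ≤ p and |y| > 0.
The first p characters of w are a's, so xy (and hence y) consists only of a's. Write y = a^k, 1 ≤ k ≤ p.
Since 1 ≤ k ≤ p, k divides p!; set t = 1 + p!/k. Then xy^t z has p + (p!/k)·k = p + p! copies of a. Now the a-count equals the b-count, so i ≠ j fails. So xy^t z = a^{p+p!} b^{p+p!} ∉ L.
Contradiction. Therefore L is not regular.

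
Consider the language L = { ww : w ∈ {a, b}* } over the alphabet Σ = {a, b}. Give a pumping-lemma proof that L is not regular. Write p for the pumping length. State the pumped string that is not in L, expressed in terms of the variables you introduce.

Assume L is regular. Let p be the pumping length given by the pumping lemma.
Take w = a^p b^p a^p b^p = uu where u = a^pb^p; then w ∈ L and |w| = 4p ≥ p.
By the pumping lemma, w = xyz with |xy| ≤ p and |y| > 0.
Because |xy| ≤ p and w begins with p copies of a, we have y = a^k with 1 ≤ k ≤ p.
Pump with i = 2: xy^2z = a^{p+k} b^p a^p b^p, of length 4p+k. Suppose this equals vv. The string starts with a and ends with b, so v does too; thus the boundary between the two copies of v is a b→a transition. There is exactly one such transition, at position 2p+k, so |v| = 2p+k and |vv| = 4p+2k ≠ 4p+k since k ≥ 1. So xy^2z ∉ L.
This is a contradiction; hence L is not regular.

a^{p+k} b^p a^p b^p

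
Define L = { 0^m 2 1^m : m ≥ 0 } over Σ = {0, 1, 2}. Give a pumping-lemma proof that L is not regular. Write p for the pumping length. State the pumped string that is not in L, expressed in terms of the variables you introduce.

Assume L is regular; let p be its pumping constant.
Take w = 0^p 2 1^p ∈ L with |w| = 2p+1 ≥ p.
Write w = xyz as guaranteed by the lemma, with |xy| ≤ p and y is nonempty.
The first p characters of w are 0's, so xy (and hence y) consists only of 0's. Write y = 0^k, 1 ≤ k ≤ p.
Pump with i = 2: xy^2z = 0^{p+k} 2 1^p, which would require p+k = p. But k ≥ 1, so xy^2z ∉ L.
This is a contradiction; hence L is not regular.

0^{p+k} 2 1^p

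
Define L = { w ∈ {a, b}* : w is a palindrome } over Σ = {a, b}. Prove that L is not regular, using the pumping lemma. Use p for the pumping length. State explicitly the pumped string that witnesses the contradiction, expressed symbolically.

Suppose for contradiction that L is regular, and let p be the pumping length.
Take w = a^p b a^p, a palindrome of length 2p+1 ≥ p.
The pumping lemma gives a decomposition w = xyz where |xy| ≤ p and |y| ≥ 1.
The first p characters of w are a's, so xy (and hence y) consists only of a's. Write y = a^k, 1 ≤ k ≤ p.
Pump with i = 2: xy^2z = a^{p+k} b a^p. Its reverse is a^p b a^{p+k}, which differs from xy^2z since k ≥ 1. So xy^2z is not a palindrome and xy^2z ∉ L.
Contradiction. Therefore L is not regular.

a^{p+k} b a^p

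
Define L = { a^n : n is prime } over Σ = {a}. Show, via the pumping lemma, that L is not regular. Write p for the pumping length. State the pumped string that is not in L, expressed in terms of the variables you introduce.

a^{q(1+k)}

Toward a contradiction, assume L is regular with pumping length p.
Let q be a prime with q ≥ p+2 (infinitely many primes exist), and take w = a^q ∈ L with |w| = q ≥ p.
Write w = xyz as guaranteed by the lemma, with |xy| ≤ p and |y| > 0.
Then y = a^k for some k with 1 ≤ k ≤ p.
Since 1 ≤ k ≤ p, |xz| = q-k. Pump with i = q+1: |xy^{q+1}z| = (q-k)+(q+1)k = q+qk = q(1+k), which is composite (both factors ≥ 2). So xy^{q+1}z = a^{q(1+k)} ∉ L.
This contradicts the pumping lemma, so L is not regular.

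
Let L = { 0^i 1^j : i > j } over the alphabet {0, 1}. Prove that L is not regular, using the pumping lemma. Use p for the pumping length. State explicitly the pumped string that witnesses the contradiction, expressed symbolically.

0^{p+1-k} 1^p

Toward a contradiction, assume L is regular with pumping length p.
Choose w = 0^{p+1} 1^p ∈ L, with |w| = 2p+1 ≥ p.
The pumping lemma gives a decomposition w = xyz where |xy| ≤ p and |y| > 0.
The first p characters of w are 0's, so xy (and hence y) consists only of 0's. Write y = 0^k, 1 ≤ k ≤ p.
Consider xy^0z = xz = 0^{p+1-k} 1^p. Since k ≥ 1, the 0-count p+1-k is at most p, so i > j fails; thus xz ∉ L.
This is a contradiction; hence L is not regular.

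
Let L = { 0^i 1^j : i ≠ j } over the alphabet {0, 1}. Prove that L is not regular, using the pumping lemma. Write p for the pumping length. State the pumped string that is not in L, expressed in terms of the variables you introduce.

Assume L is regular. Let p be the pumping length given by the pumping lemma.
Choose w = 0^p 1^{p+p!}. Since p ≠ p+p!, w ∈ L; and |w| ≥ p.
By the pumping lemma, w = xyz with |xy| ≤ p and y is nonempty.
Because |xy| ≤ p and w begins with p copies of 0, we have y = 0^k with 1 ≤ k ≤ p.
Since 1 ≤ k ≤ p, k divides p!; set t = 1 + p!/k. Then xy^t z has p + (p!/k)·k = p + p! copies of 0. Now the 0-count equals the 1-count, so i ≠ j fails. So xy^t z = 0^{p+p!} 1^{p+p!} ∉ L.
Contradiction. Therefore L is not regular.

0^{p+p!} 1^{p+p!}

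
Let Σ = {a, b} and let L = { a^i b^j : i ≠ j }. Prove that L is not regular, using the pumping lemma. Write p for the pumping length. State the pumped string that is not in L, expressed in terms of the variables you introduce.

a^{p+p!} b^{p+p!}

Toward a contradiction, assume L is regular with pumping length p.
Choose w = a^p b^{p+p!}. Since p ≠ p+p!, w ∈ L; and |w| ≥ p.
The pumping lemma gives a decomposition w = xyz where |xy| ≤ p and y is nonempty.
The first p characters of w are a's, so xy (and hence y) consists only of a's. Write y = a^k, 1 ≤ k ≤ p.
Since 1 ≤ k ≤ p, k divides p!; set t = 1 + p!/k. Then xy^t z has p + (p!/k)·k = p + p! copies of a. Now the a-count equals the b-count, so i ≠ j fails. So xy^t z = a^{p+p!} b^{p+p!} ∉ L.
This is a contradiction; hence L is not regular.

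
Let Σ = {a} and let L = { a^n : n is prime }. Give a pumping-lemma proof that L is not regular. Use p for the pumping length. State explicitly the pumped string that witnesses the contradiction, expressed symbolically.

Assume L is regular; let p be its pumping constant.
Let q be a prime with q ≥ p+2 (infinitely many primes exist), and take w = a^q ∈ L with |w| = q ≥ p.
The pumping lemma gives a decomposition w = xyz where |xy| ≤ p and |y| > 0.
Then y = a^k for some k with 1 ≤ k ≤ p.
Since 1 ≤ k ≤ p, |xz| = q-k. Pump with i = q+1: |xy^{q+1}z| = (q-k)+(q+1)k = q+qk = q(1+k), which is composite (both factors ≥ 2). So xy^{q+1}z = a^{q(1+k)} ∉ L.
This is a contradiction; hence L is not regular.

a^{q(1+k)}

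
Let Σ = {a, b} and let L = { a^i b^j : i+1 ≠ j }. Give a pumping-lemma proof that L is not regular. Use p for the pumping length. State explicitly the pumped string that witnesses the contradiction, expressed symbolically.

Assume L is regular. Let p be the pumping length given by the pumping lemma.
Choose w = a^p b^{p+p!+1}. Since p ≠ (p+p!+1)-1 = p+p!, w ∈ L; and |w| ≥ p.
By the pumping lemma, w = xyz with |xy| ≤ p and |y| ≥ 1.
Since the first p symbols of w are all a's and |xy| ≤ p, y lies entirely in the leading a-block: y = a^k for some k with 1 ≤ k ≤ p.
Since 1 ≤ k ≤ p, k divides p!; set t = 1 + p!/k. Then xy^t z has p + (p!/k)·k = p + p! copies of a. Now the a-count is p+p! and (b-count)-1 = (p+p!+1)-1 = p+p!, so i+1 ≠ j fails. So xy^t z = a^{p+p!} b^{p+p!+1} ∉ L.
This contradicts the pumping lemma, so L is not regular.

a^{p+p!} b^{p+p!+1}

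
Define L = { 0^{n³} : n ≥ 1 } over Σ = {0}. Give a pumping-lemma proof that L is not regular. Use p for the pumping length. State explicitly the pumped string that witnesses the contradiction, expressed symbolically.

Assume L is regular; let p be its pumping constant.
Take w = 0^{p³} ∈ L with |w| = p³ ≥ p.
The pumping lemma gives a decomposition w = xyz where |xy| ≤ p and |y| ≥ 1.
Then y = 0^k for some k with 1 ≤ k ≤ p.
Pump with i = 2: xy^2z = 0^{p³+k}. Since 1 ≤ k ≤ p, p³ < p³+k ≤ p³+p < p³+3p²+3p+1 = (p+1)³, so p³+k is not a perfect cube. So xy^2z ∉ L.
This contradicts the pumping lemma, so L is not regular.

0^{p³+k}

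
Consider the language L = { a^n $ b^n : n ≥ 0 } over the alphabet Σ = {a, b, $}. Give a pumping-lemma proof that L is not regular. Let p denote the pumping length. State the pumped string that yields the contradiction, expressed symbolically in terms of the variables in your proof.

a^{p+k} $ b^p

Assume L is regular. Let p be the pumping length given by the pumping lemma.
Take w = a^p $ b^p ∈ L with |w| = 2p+1 ≥ p.
The pumping lemma gives a decomposition w = xyz where |xy| ≤ p and |y| ≥ 1.
Because |xy| ≤ p and w begins with p copies of a, we have y = a^k with 1 ≤ k ≤ p.
Pump with i = 2: xy^2z = a^{p+k} $ b^p, which would require p+k = p. But k ≥ 1, so xy^2z ∉ L.
This contradicts the pumping lemma, so L is not regular.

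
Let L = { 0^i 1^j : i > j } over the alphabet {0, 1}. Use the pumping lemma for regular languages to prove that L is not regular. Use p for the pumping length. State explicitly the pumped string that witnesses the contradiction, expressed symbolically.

Suppose for contradiction that L is regular, and let p be the pumping length.
Choose w = 0^{p+1} 1^p ∈ L, with |w| = 2p+1 ≥ p.
The pumping lemma gives a decomposition w = xyz where |xy| ≤ p and |y| > 0.
The first p characters of w are 0's, so xy (and hence y) consists only of 0's. Write y = 0^k, 1 ≤ k ≤ p.
Consider xy^0z = xz = 0^{p+1-k} 1^p. Since k ≥ 1, the 0-count p+1-k is at most p, so i > j fails; thus xz ∉ L.
This is a contradiction; hence L is not regular.

0^{p+1-k} 1^p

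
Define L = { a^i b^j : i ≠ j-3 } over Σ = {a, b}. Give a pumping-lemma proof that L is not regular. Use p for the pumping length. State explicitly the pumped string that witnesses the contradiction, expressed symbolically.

Suppose for contradiction that L is regular, and let p be the pumping length.
Choose w = a^p b^{p+p!+3}. Since p ≠ (p+p!+3)-3 = p+p!, w ∈ L; and |w| ≥ p.
By the pumping lemma, w = xyz with |xy| ≤ p and |y| > 0.
The first p characters of w are a's, so xy (and hence y) consists only of a's. Write y = a^k, 1 ≤ k ≤ p.
Since 1 ≤ k ≤ p, k divides p!; set t = 1 + p!/k. Then xy^t z has p + (p!/k)·k = p + p! copies of a. Now the a-count is p+p! and (b-count)-3 = (p+p!+3)-3 = p+p!, so i ≠ j-3 fails. So xy^t z = a^{p+p!} b^{p+p!+3} ∉ L.
This is a contradiction; hence L is not regular.

a^{p+p!} b^{p+p!+3}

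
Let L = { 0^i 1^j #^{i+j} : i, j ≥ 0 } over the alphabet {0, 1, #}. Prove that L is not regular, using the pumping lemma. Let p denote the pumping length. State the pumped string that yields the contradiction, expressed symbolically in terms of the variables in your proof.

Assume L is regular. Let p be the pumping length given by the pumping lemma.
Take w = 0^p 1^p #^{2p} ∈ L (with i=j=p, i+j=2p), |w| = 4p ≥ p.
By the pumping lemma, w = xyz with |xy| ≤ p and |y| > 0.
Since the first p symbols of w are all 0's and |xy| ≤ p, y lies entirely in the leading 0-block: y = 0^k for some k with 1 ≤ k ≤ p.
Consider xy^2z = 0^{p+k} 1^p #^{2p}. Now the 0- and 1-counts sum to 2p+k, but the #-count is 2p ≠ 2p+k. So xy^2z ∉ L.
This contradicts the pumping lemma, so L is not regular.

0^{p+k} 1^p #^{2p}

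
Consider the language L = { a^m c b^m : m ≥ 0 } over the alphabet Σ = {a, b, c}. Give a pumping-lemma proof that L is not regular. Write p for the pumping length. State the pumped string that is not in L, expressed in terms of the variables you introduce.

a^{p+k} c b^p

Assume L is regular. Let p be the pumping length given by the pumping lemma.
Take w = a^p c b^p ∈ L with |w| = 2p+1 ≥ p.
The pumping lemma gives a decomposition w = xyz where |xy| ≤ p and y is nonempty.
Because |xy| ≤ p and w begins with p copies of a, we have y = a^k with 1 ≤ k ≤ p.
Pump with i = 2: xy^2z = a^{p+k} c b^p, which would require p+k = p. But k ≥ 1, so xy^2z ∉ L.
This is a contradiction; hence L is not regular.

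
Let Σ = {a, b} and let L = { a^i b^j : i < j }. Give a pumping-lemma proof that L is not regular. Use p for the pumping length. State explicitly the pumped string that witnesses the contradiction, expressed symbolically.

Assume L is regular; let p be its pumping constant.
Choose w = a^p b^{p+1} ∈ L, with |w| = 2p+1 ≥ p.
The pumping lemma gives a decomposition w = xyz where |xy| ≤ p and |y| > 0.
Since the first p symbols of w are all a's and |xy| ≤ p, y lies entirely in the leading a-block: y = a^k for some k with 1 ≤ k ≤ p.
Consider xy^2z = a^{p+k} b^{p+1}. Since k ≥ 1, the a-count p+k is at least p+1, so i < j fails; thus xy^2z ∉ L.
Contradiction. Therefore L is not regular.

a^{p+k} b^{p+1}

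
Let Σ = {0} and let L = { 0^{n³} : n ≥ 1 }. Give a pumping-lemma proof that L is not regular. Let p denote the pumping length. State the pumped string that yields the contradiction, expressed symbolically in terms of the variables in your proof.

Suppose for contradiction that L is regular, and let p be the pumping length.
Take w = 0^{p³} ∈ L with |w| = p³ ≥ p.
By the pumping lemma, w = xyz with |xy| ≤ p and |y| > 0.
Then y = 0^k for some k with 1 ≤ k ≤ p.
Pump with i = 2: xy^2z = 0^{p³+k}. Since 1 ≤ k ≤ p, p³ < p³+k ≤ p³+p < p³+3p²+3p+1 = (p+1)³, so p³+k is not a perfect cube. So xy^2z ∉ L.
This is a contradiction; hence L is not regular.

0^{p³+k}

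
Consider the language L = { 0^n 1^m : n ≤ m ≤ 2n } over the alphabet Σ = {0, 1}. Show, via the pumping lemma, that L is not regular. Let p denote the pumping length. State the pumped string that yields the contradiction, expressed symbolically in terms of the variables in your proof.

0^{p+k} 1^p

Assume L is regular. Let p be the pumping length given by the pumping lemma.
Take w = 0^p 1^p ∈ L (since p ≤ p ≤ 2p), with |w| = 2p ≥ p.
Write w = xyz as guaranteed by the lemma, with |xy| ≤ p and |y| ≥ 1.
Because |xy| ≤ p and w begins with p copies of 0, we have y = 0^k with 1 ≤ k ≤ p.
Pump with i = 2: xy^2z = 0^{p+k} 1^p. Now n = p+k > p = m, so the condition n ≤ m fails. Thus xy^2z ∉ L.
This contradicts the pumping lemma, so L is not regular.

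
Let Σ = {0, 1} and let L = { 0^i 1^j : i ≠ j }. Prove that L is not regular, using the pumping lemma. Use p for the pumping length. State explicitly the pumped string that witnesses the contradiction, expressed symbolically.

0^{p+p!} 1^{p+p!}

Suppose for contradiction that L is regular, and let p be the pumping length.
Choose w = 0^p 1^{p+p!}. Since p ≠ p+p!, w ∈ L; and |w| ≥ p.
By the pumping lemma, w = xyz with |xy| ≤ p and |y| > 0.
The first p characters of w are 0's, so xy (and hence y) consists only of 0's. Write y = 0^k, 1 ≤ k ≤ p.
Since 1 ≤ k ≤ p, k divides p!; set t = 1 + p!/k. Then xy^t z has p + (p!/k)·k = p + p! copies of 0. Now the 0-count equals the 1-count, so i ≠ j fails. So xy^t z = 0^{p+p!} 1^{p+p!} ∉ L.
This is a contradiction; hence L is not regular.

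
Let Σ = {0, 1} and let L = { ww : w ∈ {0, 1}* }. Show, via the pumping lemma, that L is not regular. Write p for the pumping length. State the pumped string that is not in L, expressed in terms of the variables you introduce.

0^{p+k} 1^p 0^p 1^p

Toward a contradiction, assume L is regular with pumping length p.
Take w = 0^p 1^p 0^p 1^p = uu where u = 0^p1^p; then w ∈ L and |w| = 4p ≥ p.
The pumping lemma gives a decomposition w = xyz where |xy| ≤ p and y is nonempty.
The first p characters of w are 0's, so xy (and hence y) consists only of 0's. Write y = 0^k, 1 ≤ k ≤ p.
Pump with i = 2: xy^2z = 0^{p+k} 1^p 0^p 1^p, of length 4p+k. Suppose this equals vv. The string starts with 0 and ends with 1, so v does too; thus the boundary between the two copies of v is a 1→0 transition. There is exactly one such transition, at position 2p+k, so |v| = 2p+k and |vv| = 4p+2k ≠ 4p+k since k ≥ 1. So xy^2z ∉ L.
This is a contradiction; hence L is not regular.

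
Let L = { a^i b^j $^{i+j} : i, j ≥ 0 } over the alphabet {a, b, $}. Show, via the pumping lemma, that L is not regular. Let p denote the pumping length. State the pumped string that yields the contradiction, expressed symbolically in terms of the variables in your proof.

Assume L is regular. Let p be the pumping length given by the pumping lemma.
Take w = a^p b^p $^{2p} ∈ L (with i=j=p, i+j=2p), |w| = 4p ≥ p.
The pumping lemma gives a decomposition w = xyz where |xy| ≤ p and |y| > 0.
Because |xy| ≤ p and w begins with p copies of a, we have y = a^k with 1 ≤ k ≤ p.
Consider xy^2z = a^{p+k} b^p $^{2p}. Now the a- and b-counts sum to 2p+k, but the $-count is 2p ≠ 2p+k. So xy^2z ∉ L.
This contradicts the pumping lemma, so L is not regular.

a^{p+k} b^p $^{2p}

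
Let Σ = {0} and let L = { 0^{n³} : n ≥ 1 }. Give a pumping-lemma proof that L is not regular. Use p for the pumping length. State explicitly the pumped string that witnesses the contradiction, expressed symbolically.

0^{p³+k}

Toward a contradiction, assume L is regular with pumping length p.
Take w = 0^{p³} ∈ L with |w| = p³ ≥ p.
Write w = xyz as guaranteed by the lemma, with |xy| ≤ p and |y| ≥ 1.
Then y = 0^k for some k with 1 ≤ k ≤ p.
Pump with i = 2: xy^2z = 0^{p³+k}. Since 1 ≤ k ≤ p, p³ < p³+k ≤ p³+p < p³+3p²+3p+1 = (p+1)³, so p³+k is not a perfect cube. So xy^2z ∉ L.
This is a contradiction; hence L is not regular.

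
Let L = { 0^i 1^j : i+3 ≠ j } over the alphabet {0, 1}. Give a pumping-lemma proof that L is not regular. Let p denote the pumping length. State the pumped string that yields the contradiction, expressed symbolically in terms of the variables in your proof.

Assume L is regular; let p be its pumping constant.
Choose w = 0^p 1^{p+p!+3}. Since p ≠ (p+p!+3)-3 = p+p!, w ∈ L; and |w| ≥ p.
By the pumping lemma, w = xyz with |xy| ≤ p and y is nonempty.
Because |xy| ≤ p and w begins with p copies of 0, we have y = 0^k with 1 ≤ k ≤ p.
Since 1 ≤ k ≤ p, k divides p!; set t = 1 + p!/k. Then xy^t z has p + (p!/k)·k = p + p! copies of 0. Now the 0-count is p+p! and (1-count)-3 = (p+p!+3)-3 = p+p!, so i+3 ≠ j fails. So xy^t z = 0^{p+p!} 1^{p+p!+3} ∉ L.
This contradicts the pumping lemma, so L is not regular.

0^{p+p!} 1^{p+p!+3}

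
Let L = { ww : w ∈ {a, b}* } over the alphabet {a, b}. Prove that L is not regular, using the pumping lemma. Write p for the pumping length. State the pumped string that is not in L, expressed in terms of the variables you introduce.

Assume L is regular. Let p be the pumping length given by the pumping lemma.
Take w = a^p b^p a^p b^p = uu where u = a^pb^p; then w ∈ L and |w| = 4p ≥ p.
The pumping lemma gives a decomposition w = xyz where |xy| ≤ p and |y| ≥ 1.
Because |xy| ≤ p and w begins with p copies of a, we have y = a^k with 1 ≤ k ≤ p.
Pump with i = 2: xy^2z = a^{p+k} b^p a^p b^p, of length 4p+k. Suppose this equals vv. The string starts with a and ends with b, so v does too; thus the boundary between the two copies of v is a b→a transition. There is exactly one such transition, at position 2p+k, so |v| = 2p+k and |vv| = 4p+2k ≠ 4p+k since k ≥ 1. So xy^2z ∉ L.
This is a contradiction; hence L is not regular.

a^{p+k} b^p a^p b^p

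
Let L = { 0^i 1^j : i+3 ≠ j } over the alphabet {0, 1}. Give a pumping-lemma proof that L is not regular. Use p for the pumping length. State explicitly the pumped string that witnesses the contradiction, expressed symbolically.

Assume L is regular. Let p be the pumping length given by the pumping lemma.
Choose w = 0^p 1^{p+p!+3}. Since p ≠ (p+p!+3)-3 = p+p!, w ∈ L; and |w| ≥ p.
Write w = xyz as guaranteed by the lemma, with |xy| ≤ p and |y| > 0.
The first p characters of w are 0's, so xy (and hence y) consists only of 0's. Write y = 0^k, 1 ≤ k ≤ p.
Since 1 ≤ k ≤ p, k divides p!; set t = 1 + p!/k. Then xy^t z has p + (p!/k)·k = p + p! copies of 0. Now the 0-count is p+p! and (1-count)-3 = (p+p!+3)-3 = p+p!, so i+3 ≠ j fails. So xy^t z = 0^{p+p!} 1^{p+p!+3} ∉ L.
Contradiction. Therefore L is not regular.

0^{p+p!} 1^{p+p!+3}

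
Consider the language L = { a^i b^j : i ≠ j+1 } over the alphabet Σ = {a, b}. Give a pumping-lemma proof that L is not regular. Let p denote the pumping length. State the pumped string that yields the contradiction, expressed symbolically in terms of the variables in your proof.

Assume L is regular. Let p be the pumping length given by the pumping lemma.
Choose w = a^p b^{p+p!-1}. Since p ≠ (p+p!-1)+1 = p+p!, w ∈ L; and |w| ≥ p.
Write w = xyz as guaranteed by the lemma, with |xy| ≤ p and y is nonempty.
The first p characters of w are a's, so xy (and hence y) consists only of a's. Write y = a^k, 1 ≤ k ≤ p.
Since 1 ≤ k ≤ p, k divides p!; set t = 1 + p!/k. Then xy^t z has p + (p!/k)·k = p + p! copies of a. Now the a-count is p+p! and (b-count)+1 = (p+p!-1)+1 = p+p!, so i ≠ j+1 fails. So xy^t z = a^{p+p!} b^{p+p!-1} ∉ L.
This contradicts the pumping lemma, so L is not regular.

a^{p+p!} b^{p+p!-1}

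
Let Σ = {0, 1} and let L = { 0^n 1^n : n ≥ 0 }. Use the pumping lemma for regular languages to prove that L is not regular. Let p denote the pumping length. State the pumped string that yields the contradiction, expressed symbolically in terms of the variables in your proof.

Toward a contradiction, assume L is regular with pumping length p.
Let w = 0^p 1^p ∈ L; note |w| = 2p ≥ p.
Write w = xyz as guaranteed by the lemma, with |xy| ≤ p and |y| > 0.
Because |xy| ≤ p and w begins with p copies of 0, we have y = 0^k with 1 ≤ k ≤ p.
Pump with i = 2: xy^2z = 0^{p+k} 1^p. For this to lie in L we would need p = p+k, which forces k = 0. But k ≥ 1, so xy^2z ∉ L.
This contradicts the pumping lemma, so L is not regular.

0^{p+k} 1^p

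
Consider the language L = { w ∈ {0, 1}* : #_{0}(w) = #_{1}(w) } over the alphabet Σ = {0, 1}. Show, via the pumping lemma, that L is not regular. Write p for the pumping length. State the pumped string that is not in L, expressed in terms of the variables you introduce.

0^{p+k} 1^p

Toward a contradiction, assume L is regular with pumping length p.
Choose w = 0^p 1^p ∈ L with |w| = 2p ≥ p.
By the pumping lemma, w = xyz with |xy| ≤ p and |y| ≥ 1.
Because |xy| ≤ p and w begins with p copies of 0, we have y = 0^k with 1 ≤ k ≤ p.
Pump with i = 2: xy^2z = 0^{p+k} 1^p has p+k occurrences of 0 but only p of 1. Since k ≥ 1 the counts differ, so xy^2z ∉ L.
This contradicts the pumping lemma, so L is not regular.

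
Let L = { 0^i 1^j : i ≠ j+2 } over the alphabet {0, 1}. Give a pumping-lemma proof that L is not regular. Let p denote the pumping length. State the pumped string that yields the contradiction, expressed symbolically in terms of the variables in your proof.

0^{p+p!} 1^{p+p!-2}

Toward a contradiction, assume L is regular with pumping length p.
Choose w = 0^p 1^{p+p!-2}. Since p ≠ (p+p!-2)+2 = p+p!, w ∈ L; and |w| ≥ p.
By the pumping lemma, w = xyz with |xy| ≤ p and y is nonempty.
The first p characters of w are 0's, so xy (and hence y) consists only of 0's. Write y = 0^k, 1 ≤ k ≤ p.
Since 1 ≤ k ≤ p, k divides p!; set t = 1 + p!/k. Then xy^t z has p + (p!/k)·k = p + p! copies of 0. Now the 0-count is p+p! and (1-count)+2 = (p+p!-2)+2 = p+p!, so i ≠ j+2 fails. So xy^t z = 0^{p+p!} 1^{p+p!-2} ∉ L.
This contradicts the pumping lemma, so L is not regular.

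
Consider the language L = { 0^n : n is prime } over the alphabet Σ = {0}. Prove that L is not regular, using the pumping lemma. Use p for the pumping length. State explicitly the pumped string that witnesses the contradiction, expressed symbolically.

0^{q(1+k)}

Assume L is regular; let p be its pumping constant.
Let q be a prime with q ≥ p+2 (infinitely many primes exist), and take w = 0^q ∈ L with |w| = q ≥ p.
Write w = xyz as guaranteed by the lemma, with |xy| ≤ p and |y| ≥ 1.
Then y = 0^k for some k with 1 ≤ k ≤ p.
Since 1 ≤ k ≤ p, |xz| = q-k. Pump with i = q+1: |xy^{q+1}z| = (q-k)+(q+1)k = q+qk = q(1+k), which is composite (both factors ≥ 2). So xy^{q+1}z = 0^{q(1+k)} ∉ L.
This contradicts the pumping lemma, so L is not regular.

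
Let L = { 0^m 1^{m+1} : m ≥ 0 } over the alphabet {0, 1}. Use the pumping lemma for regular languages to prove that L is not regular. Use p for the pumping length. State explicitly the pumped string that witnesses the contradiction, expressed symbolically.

0^{p+k} 1^{p+1}

Assume L is regular; let p be its pumping constant.
Let w = 0^p 1^{p+1} ∈ L; note |w| = 2p+1 ≥ p.
By the pumping lemma, w = xyz with |xy| ≤ p and |y| ≥ 1.
Since the first p symbols of w are all 0's and |xy| ≤ p, y lies entirely in the leading 0-block: y = 0^k for some k with 1 ≤ k ≤ p.
Pump with i = 2: xy^2z = 0^{p+k} 1^{p+1}. For this to lie in L we would need p+1 = (p+k)+1, which forces k = 0. But k ≥ 1, so xy^2z ∉ L.
Contradiction. Therefore L is not regular.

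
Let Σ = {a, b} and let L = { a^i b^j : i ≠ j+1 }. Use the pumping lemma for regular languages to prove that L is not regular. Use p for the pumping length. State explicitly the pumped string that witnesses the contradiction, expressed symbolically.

Assume L is regular; let p be its pumping constant.
Choose w = a^p b^{p+p!-1}. Since p ≠ (p+p!-1)+1 = p+p!, w ∈ L; and |w| ≥ p.
The pumping lemma gives a decomposition w = xyz where |xy| ≤ p and |y| > 0.
Since the first p symbols of w are all a's and |xy| ≤ p, y lies entirely in the leading a-block: y = a^k for some k with 1 ≤ k ≤ p.
Since 1 ≤ k ≤ p, k divides p!; set t = 1 + p!/k. Then xy^t z has p + (p!/k)·k = p + p! copies of a. Now the a-count is p+p! and (b-count)+1 = (p+p!-1)+1 = p+p!, so i ≠ j+1 fails. So xy^t z = a^{p+p!} b^{p+p!-1} ∉ L.
Contradiction. Therefore L is not regular.

a^{p+p!} b^{p+p!-1}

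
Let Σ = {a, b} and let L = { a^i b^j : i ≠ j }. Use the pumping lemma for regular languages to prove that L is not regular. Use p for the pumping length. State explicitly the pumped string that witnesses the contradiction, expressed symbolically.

a^{p+p!} b^{p+p!}

Toward a contradiction, assume L is regular with pumping length p.
Choose w = a^p b^{p+p!}. Since p ≠ p+p!, w ∈ L; and |w| ≥ p.
By the pumping lemma, w = xyz with |xy| ≤ p and |y| ≥ 1.
Because |xy| ≤ p and w begins with p copies of a, we have y = a^k with 1 ≤ k ≤ p.
Since 1 ≤ k ≤ p, k divides p!; set t = 1 + p!/k. Then xy^t z has p + (p!/k)·k = p + p! copies of a. Now the a-count equals the b-count, so i ≠ j fails. So xy^t z = a^{p+p!} b^{p+p!} ∉ L.
Contradiction. Therefore L is not regular.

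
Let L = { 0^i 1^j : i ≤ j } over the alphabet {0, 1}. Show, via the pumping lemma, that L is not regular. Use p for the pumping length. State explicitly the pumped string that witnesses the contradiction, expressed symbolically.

Assume L is regular. Let p be the pumping length given by the pumping lemma.
Choose w = 0^p 1^p ∈ L, with |w| = 2p ≥ p.
By the pumping lemma, w = xyz with |xy| ≤ p and |y| ≥ 1.
Since the first p symbols of w are all 0's and |xy| ≤ p, y lies entirely in the leading 0-block: y = 0^k for some k with 1 ≤ k ≤ p.
Consider xy^2z = 0^{p+k} 1^p. Since k ≥ 1, the 0-count p+k exceeds the 1-count p, so i ≤ j fails; thus xy^2z ∉ L.
This contradicts the pumping lemma, so L is not regular.

0^{p+k} 1^p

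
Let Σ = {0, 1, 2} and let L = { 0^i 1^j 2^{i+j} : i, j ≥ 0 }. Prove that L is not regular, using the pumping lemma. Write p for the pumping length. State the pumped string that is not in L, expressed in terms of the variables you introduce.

0^{p+k} 1^p 2^{2p}

Assume L is regular. Let p be the pumping length given by the pumping lemma.
Take w = 0^p 1^p 2^{2p} ∈ L (with i=j=p, i+j=2p), |w| = 4p ≥ p.
By the pumping lemma, w = xyz with |xy| ≤ p and |y| > 0.
The first p characters of w are 0's, so xy (and hence y) consists only of 0's. Write y = 0^k, 1 ≤ k ≤ p.
Consider xy^2z = 0^{p+k} 1^p 2^{2p}. Now the 0- and 1-counts sum to 2p+k, but the 2-count is 2p ≠ 2p+k. So xy^2z ∉ L.
Contradiction. Therefore L is not regular.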